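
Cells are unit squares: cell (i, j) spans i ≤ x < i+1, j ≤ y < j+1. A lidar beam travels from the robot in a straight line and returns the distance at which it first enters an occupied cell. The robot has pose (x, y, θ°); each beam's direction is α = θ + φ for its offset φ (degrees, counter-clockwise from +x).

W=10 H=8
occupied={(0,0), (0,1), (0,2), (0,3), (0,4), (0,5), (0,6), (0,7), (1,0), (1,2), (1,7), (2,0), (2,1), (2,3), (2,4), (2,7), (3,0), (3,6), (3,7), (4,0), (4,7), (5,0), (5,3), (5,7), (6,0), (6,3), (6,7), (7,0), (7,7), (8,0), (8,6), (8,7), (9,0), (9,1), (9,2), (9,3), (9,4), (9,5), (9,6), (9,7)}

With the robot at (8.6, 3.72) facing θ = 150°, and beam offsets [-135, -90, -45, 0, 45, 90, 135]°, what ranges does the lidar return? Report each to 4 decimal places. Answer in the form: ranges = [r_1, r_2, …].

ranges = [0.4141, 0.8000, 3.3957, 5.3116, 1.6564, 3.1408, 1.5455]

beam 1: φ=-135°, α=15°
  direction (0.9659, 0.2588); cell (8,3); t to first gridline: x 0.4141, y 1.0818 (then +1.0353 / +3.8637)
    (9,3) via x @ 0.4141  # hit
  → r_1 = 0.4141
beam 2: φ=-90°, α=60°
  direction (0.5000, 0.8660); cell (8,3); t to first gridline: x 0.8000, y 0.3233 (then +2.0000 / +1.1547)
    (8,4) via y @ 0.3233
    (9,4) via x @ 0.8000  # hit
  → r_2 = 0.8000
beam 3: φ=-45°, α=105°
  direction (-0.2588, 0.9659); cell (8,3); t to first gridline: x 2.3182, y 0.2899 (then +3.8637 / +1.0353)
    (8,4) via y @ 0.2899
    (8,5) via y @ 1.3252
    (7,5) via x @ 2.3182
    (7,6) via y @ 2.3604
    (7,7) via y @ 3.3957  # hit
  → r_3 = 3.3957
beam 4: φ=0°, α=150°
  direction (-0.8660, 0.5000); cell (8,3); t to first gridline: x 0.6928, y 0.5600 (then +1.1547 / +2.0000)
    (8,4) via y @ 0.5600
    (7,4) via x @ 0.6928
    (6,4) via x @ 1.8475
    (6,5) via y @ 2.5600
    (5,5) via x @ 3.0022
    (4,5) via x @ 4.1569
    (4,6) via y @ 4.5600
    (3,6) via x @ 5.3116  # hit
  → r_4 = 5.3116
beam 5: φ=45°, α=195°
  direction (-0.9659, -0.2588); cell (8,3); t to first gridline: x 0.6212, y 2.7819 (then +1.0353 / +3.8637)
    (7,3) via x @ 0.6212
    (6,3) via x @ 1.6564  # hit
  → r_5 = 1.6564
beam 6: φ=90°, α=240°
  direction (-0.5000, -0.8660); cell (8,3); t to first gridline: x 1.2000, y 0.8314 (then +2.0000 / +1.1547)
    (8,2) via y @ 0.8314
    (7,2) via x @ 1.2000
    (7,1) via y @ 1.9861
    (7,0) via y @ 3.1408  # hit
  → r_6 = 3.1408
beam 7: φ=135°, α=285°
  direction (0.2588, -0.9659); cell (8,3); t to first gridline: x 1.5455, y 0.7454 (then +3.8637 / +1.0353)
    (8,2) via y @ 0.7454
    (9,2) via x @ 1.5455  # hit
  → r_7 = 1.5455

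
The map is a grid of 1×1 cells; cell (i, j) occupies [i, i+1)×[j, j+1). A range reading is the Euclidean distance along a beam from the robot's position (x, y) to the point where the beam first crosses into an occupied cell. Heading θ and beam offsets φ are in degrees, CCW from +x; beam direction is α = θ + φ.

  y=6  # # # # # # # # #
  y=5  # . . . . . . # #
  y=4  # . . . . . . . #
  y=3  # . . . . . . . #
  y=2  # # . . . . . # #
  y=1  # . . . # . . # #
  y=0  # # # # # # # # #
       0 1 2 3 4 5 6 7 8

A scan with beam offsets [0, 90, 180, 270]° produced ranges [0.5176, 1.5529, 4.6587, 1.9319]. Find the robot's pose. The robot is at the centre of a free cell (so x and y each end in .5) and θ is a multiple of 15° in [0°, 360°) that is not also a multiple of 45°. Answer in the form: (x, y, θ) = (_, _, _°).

Candidates: 30 free-cell centres × 16 headings = 480 poses. Raycast each; keep the one whose scan matches to 4 dp.
  (3.5, 5.5, 195°): beam 1 = 2.5882 ≠ 0.5176 ✗
  (6.5, 4.5, 330°): beam 1 = 1.7321 ≠ 0.5176 ✗
  (4.5, 3.5, 300°): beam 1 = 2.8868 ≠ 0.5176 ✗
  (3.5, 5.5, 30°): beam 1 = 1.0000 ≠ 0.5176 ✗
  (3.5, 5.5, 255°): beam 1 = 4.6587 ≠ 0.5176 ✗
  …
  (2.5, 5.5, 105°): r_1=0.5176, r_2=1.5529, r_3=4.6587, r_4=1.9319 — all match ✓
No second candidate reproduces the full scan.

(x, y, θ) = (2.5, 5.5, 105°)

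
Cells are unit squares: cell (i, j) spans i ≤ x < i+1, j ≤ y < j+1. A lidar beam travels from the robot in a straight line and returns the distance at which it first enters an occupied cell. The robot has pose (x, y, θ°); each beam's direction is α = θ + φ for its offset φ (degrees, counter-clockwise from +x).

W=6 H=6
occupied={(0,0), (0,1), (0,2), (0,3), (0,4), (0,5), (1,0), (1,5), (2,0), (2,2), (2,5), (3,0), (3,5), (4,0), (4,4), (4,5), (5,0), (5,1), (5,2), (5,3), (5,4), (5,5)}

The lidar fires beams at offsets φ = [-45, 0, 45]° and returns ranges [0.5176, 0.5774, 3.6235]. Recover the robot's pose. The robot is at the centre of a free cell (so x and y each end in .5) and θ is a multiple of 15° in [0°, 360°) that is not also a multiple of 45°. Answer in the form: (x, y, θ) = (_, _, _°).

(x, y, θ) = (4.5, 3.5, 120°)

The pose lattice has 14·16 = 224 candidates. Test each by forward raycasting.
  (3.5, 1.5, 330°): beam 2 = 1.0000 ≠ 0.5774 ✗
  (1.5, 2.5, 105°): beam 1 = 2.8868 ≠ 0.5176 ✗
  (2.5, 1.5, 240°): beam 1 = 1.5529 ≠ 0.5176 ✗
  …
  (4.5, 3.5, 120°): r_1=0.5176, r_2=0.5774, r_3=3.6235 — all match ✓
Only this pose fits every beam.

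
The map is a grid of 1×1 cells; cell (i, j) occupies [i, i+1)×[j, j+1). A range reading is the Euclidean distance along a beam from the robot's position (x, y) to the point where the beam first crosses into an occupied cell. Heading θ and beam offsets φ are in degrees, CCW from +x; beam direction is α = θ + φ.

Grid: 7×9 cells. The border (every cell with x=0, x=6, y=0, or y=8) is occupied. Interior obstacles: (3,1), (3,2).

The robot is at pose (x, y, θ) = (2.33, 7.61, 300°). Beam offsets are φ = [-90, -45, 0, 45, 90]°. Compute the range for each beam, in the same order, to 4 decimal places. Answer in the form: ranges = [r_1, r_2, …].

ranges = [1.5358, 5.1387, 7.3400, 3.7995, 0.7800]

beam 1: φ=-90°, α=210°
  dir = (cos 210°, sin 210°) = (-0.8660, -0.5000); from cell (2,7)
  next x-line at t=0.3811, next y-line at t=1.2200; Δt_x=1.1547, Δt_y=2.0000
    x: enter (1,7) at t=0.3811
    y: enter (1,6) at t=1.2200
    x: enter (0,6) at t=1.5358 ← occupied
  → r_1 = 1.5358
beam 2: φ=-45°, α=255°
  dir = (cos 255°, sin 255°) = (-0.2588, -0.9659); from cell (2,7)
  next x-line at t=1.2750, next y-line at t=0.6315; Δt_x=3.8637, Δt_y=1.0353
    y: enter (2,6) at t=0.6315
    x: enter (1,6) at t=1.2750
    y: enter (1,5) at t=1.6668
    y: enter (1,4) at t=2.7021
    y: enter (1,3) at t=3.7373
    y: enter (1,2) at t=4.7726
    x: enter (0,2) at t=5.1387 ← occupied
  → r_2 = 5.1387
beam 3: φ=0°, α=300°
  dir = (cos 300°, sin 300°) = (0.5000, -0.8660); from cell (2,7)
  next x-line at t=1.3400, next y-line at t=0.7044; Δt_x=2.0000, Δt_y=1.1547
    y: enter (2,6) at t=0.7044
    x: enter (3,6) at t=1.3400
    y: enter (3,5) at t=1.8591
    y: enter (3,4) at t=3.0138
    x: enter (4,4) at t=3.3400
    y: enter (4,3) at t=4.1685
    y: enter (4,2) at t=5.3232
    x: enter (5,2) at t=5.3400
    y: enter (5,1) at t=6.4779
    x: enter (6,1) at t=7.3400 ← occupied
  → r_3 = 7.3400
beam 4: φ=45°, α=345°
  dir = (cos 345°, sin 345°) = (0.9659, -0.2588); from cell (2,7)
  next x-line at t=0.6936, next y-line at t=2.3569; Δt_x=1.0353, Δt_y=3.8637
    x: enter (3,7) at t=0.6936
    x: enter (4,7) at t=1.7289
    y: enter (4,6) at t=2.3569
    x: enter (5,6) at t=2.7642
    x: enter (6,6) at t=3.7995 ← occupied
  → r_4 = 3.7995
beam 5: φ=90°, α=30°
  dir = (cos 30°, sin 30°) = (0.8660, 0.5000); from cell (2,7)
  next x-line at t=0.7736, next y-line at t=0.7800; Δt_x=1.1547, Δt_y=2.0000
    x: enter (3,7) at t=0.7736
    y: enter (3,8) at t=0.7800 ← occupied
  → r_5 = 0.7800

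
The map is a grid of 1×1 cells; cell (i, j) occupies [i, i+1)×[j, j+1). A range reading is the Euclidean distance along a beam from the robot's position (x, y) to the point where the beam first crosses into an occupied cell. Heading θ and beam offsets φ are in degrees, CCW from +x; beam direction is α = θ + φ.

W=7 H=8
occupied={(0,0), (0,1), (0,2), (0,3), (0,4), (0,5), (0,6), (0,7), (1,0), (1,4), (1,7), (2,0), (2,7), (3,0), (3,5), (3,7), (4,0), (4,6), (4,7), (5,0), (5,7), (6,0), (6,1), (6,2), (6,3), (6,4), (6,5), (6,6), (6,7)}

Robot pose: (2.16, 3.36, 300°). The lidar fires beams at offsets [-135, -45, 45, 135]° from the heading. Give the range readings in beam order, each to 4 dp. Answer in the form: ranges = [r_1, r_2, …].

ranges = [1.2009, 2.4433, 3.9755, 3.7684]

beam 1: φ=-135°, α=165°
  dir = (cos 165°, sin 165°) = (-0.9659, 0.2588); from cell (2,3)
  next x-line at t=0.1656, next y-line at t=2.4728; Δt_x=1.0353, Δt_y=3.8637
    x: enter (1,3) at t=0.1656
    x: enter (0,3) at t=1.2009 ← occupied
  → r_1 = 1.2009
beam 2: φ=-45°, α=255°
  dir = (cos 255°, sin 255°) = (-0.2588, -0.9659); from cell (2,3)
  next x-line at t=0.6182, next y-line at t=0.3727; Δt_x=3.8637, Δt_y=1.0353
    y: enter (2,2) at t=0.3727
    x: enter (1,2) at t=0.6182
    y: enter (1,1) at t=1.4080
    y: enter (1,0) at t=2.4433 ← occupied
  → r_2 = 2.4433
beam 3: φ=45°, α=345°
  dir = (cos 345°, sin 345°) = (0.9659, -0.2588); from cell (2,3)
  next x-line at t=0.8696, next y-line at t=1.3909; Δt_x=1.0353, Δt_y=3.8637
    x: enter (3,3) at t=0.8696
    y: enter (3,2) at t=1.3909
    x: enter (4,2) at t=1.9049
    x: enter (5,2) at t=2.9402
    x: enter (6,2) at t=3.9755 ← occupied
  → r_3 = 3.9755
beam 4: φ=135°, α=75°
  dir = (cos 75°, sin 75°) = (0.2588, 0.9659); from cell (2,3)
  next x-line at t=3.2455, next y-line at t=0.6626; Δt_x=3.8637, Δt_y=1.0353
    y: enter (2,4) at t=0.6626
    y: enter (2,5) at t=1.6979
    y: enter (2,6) at t=2.7331
    x: enter (3,6) at t=3.2455
    y: enter (3,7) at t=3.7684 ← occupied
  → r_4 = 3.7684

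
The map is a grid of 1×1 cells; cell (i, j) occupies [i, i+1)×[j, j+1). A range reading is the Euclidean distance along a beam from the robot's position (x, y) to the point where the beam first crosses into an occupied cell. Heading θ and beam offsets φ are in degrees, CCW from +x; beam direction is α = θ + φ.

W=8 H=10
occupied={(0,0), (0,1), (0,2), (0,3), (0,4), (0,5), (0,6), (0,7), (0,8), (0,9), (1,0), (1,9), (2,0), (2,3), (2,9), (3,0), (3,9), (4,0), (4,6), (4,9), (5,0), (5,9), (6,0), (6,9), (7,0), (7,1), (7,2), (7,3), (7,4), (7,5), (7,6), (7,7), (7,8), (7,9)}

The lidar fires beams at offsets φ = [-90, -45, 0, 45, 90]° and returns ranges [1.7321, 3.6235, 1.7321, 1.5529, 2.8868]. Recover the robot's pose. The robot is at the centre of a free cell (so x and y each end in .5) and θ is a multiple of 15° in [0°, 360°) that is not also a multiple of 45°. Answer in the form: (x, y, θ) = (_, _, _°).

The pose lattice has 46·16 = 736 candidates. Test each by forward raycasting.
  (1.5, 5.5, 60°): beam 1 = 6.3509 ≠ 1.7321 ✗
  (1.5, 6.5, 120°): beam 1 = 5.0000 ≠ 1.7321 ✗
  (3.5, 1.5, 150°): beam 1 = 7.0000 ≠ 1.7321 ✗
  (4.5, 5.5, 105°): beam 1 = 2.5882 ≠ 1.7321 ✗
  …
  (4.5, 2.5, 240°): r_1=1.7321, r_2=3.6235, r_3=1.7321, r_4=1.5529, r_5=2.8868 — all match ✓
Unique over the lattice → pose = (4.5, 2.5, 240°).

(x, y, θ) = (4.5, 2.5, 240°)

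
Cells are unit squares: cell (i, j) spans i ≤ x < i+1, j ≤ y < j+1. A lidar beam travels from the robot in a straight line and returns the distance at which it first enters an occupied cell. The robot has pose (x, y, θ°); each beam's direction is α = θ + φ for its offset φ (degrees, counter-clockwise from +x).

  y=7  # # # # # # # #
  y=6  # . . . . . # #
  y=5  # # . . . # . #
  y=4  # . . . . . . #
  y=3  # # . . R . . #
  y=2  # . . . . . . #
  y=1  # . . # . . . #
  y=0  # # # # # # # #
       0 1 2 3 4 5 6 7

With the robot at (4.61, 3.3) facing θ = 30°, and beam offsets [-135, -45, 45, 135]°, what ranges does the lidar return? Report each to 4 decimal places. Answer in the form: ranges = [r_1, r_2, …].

beam 1: φ=-135°, α=255°
  dir = (cos 255°, sin 255°) = (-0.2588, -0.9659); from cell (4,3)
  next x-line at t=2.3569, next y-line at t=0.3106; Δt_x=3.8637, Δt_y=1.0353
    y: enter (4,2) at t=0.3106
    y: enter (4,1) at t=1.3459
    x: enter (3,1) at t=2.3569 ← occupied
  → r_1 = 2.3569
beam 2: φ=-45°, α=345°
  dir = (cos 345°, sin 345°) = (0.9659, -0.2588); from cell (4,3)
  next x-line at t=0.4038, next y-line at t=1.1591; Δt_x=1.0353, Δt_y=3.8637
    x: enter (5,3) at t=0.4038
    y: enter (5,2) at t=1.1591
    x: enter (6,2) at t=1.4390
    x: enter (7,2) at t=2.4743 ← occupied
  → r_2 = 2.4743
beam 3: φ=45°, α=75°
  dir = (cos 75°, sin 75°) = (0.2588, 0.9659); from cell (4,3)
  next x-line at t=1.5068, next y-line at t=0.7247; Δt_x=3.8637, Δt_y=1.0353
    y: enter (4,4) at t=0.7247
    x: enter (5,4) at t=1.5068
    y: enter (5,5) at t=1.7600 ← occupied
  → r_3 = 1.7600
beam 4: φ=135°, α=165°
  dir = (cos 165°, sin 165°) = (-0.9659, 0.2588); from cell (4,3)
  next x-line at t=0.6315, next y-line at t=2.7046; Δt_x=1.0353, Δt_y=3.8637
    x: enter (3,3) at t=0.6315
    x: enter (2,3) at t=1.6668
    x: enter (1,3) at t=2.7021 ← occupied
  → r_4 = 2.7021

ranges = [2.3569, 2.4743, 1.7600, 2.7021]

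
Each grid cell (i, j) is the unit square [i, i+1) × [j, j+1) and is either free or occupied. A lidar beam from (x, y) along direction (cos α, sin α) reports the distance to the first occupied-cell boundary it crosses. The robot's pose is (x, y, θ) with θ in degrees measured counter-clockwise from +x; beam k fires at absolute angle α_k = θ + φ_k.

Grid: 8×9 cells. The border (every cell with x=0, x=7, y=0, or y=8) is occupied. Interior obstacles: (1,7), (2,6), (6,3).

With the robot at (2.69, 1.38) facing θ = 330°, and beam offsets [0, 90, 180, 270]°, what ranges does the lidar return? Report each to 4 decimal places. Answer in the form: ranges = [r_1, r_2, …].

ranges = [0.7600, 7.6441, 1.9514, 0.4388]

beam 1: φ=0°, α=330°
  direction (0.8660, -0.5000); cell (2,1); t to first gridline: x 0.3580, y 0.7600 (then +1.1547 / +2.0000)
    (3,1) via x @ 0.3580
    (3,0) via y @ 0.7600  # hit
  → r_1 = 0.7600
beam 2: φ=90°, α=60°
  direction (0.5000, 0.8660); cell (2,1); t to first gridline: x 0.6200, y 0.7159 (then +2.0000 / +1.1547)
    (3,1) via x @ 0.6200
    (3,2) via y @ 0.7159
    (3,3) via y @ 1.8706
    (4,3) via x @ 2.6200
    (4,4) via y @ 3.0253
    (4,5) via y @ 4.1800
    (5,5) via x @ 4.6200
    (5,6) via y @ 5.3347
    (5,7) via y @ 6.4894
    (6,7) via x @ 6.6200
    (6,8) via y @ 7.6441  # hit
  → r_2 = 7.6441
beam 3: φ=180°, α=150°
  direction (-0.8660, 0.5000); cell (2,1); t to first gridline: x 0.7967, y 1.2400 (then +1.1547 / +2.0000)
    (1,1) via x @ 0.7967
    (1,2) via y @ 1.2400
    (0,2) via x @ 1.9514  # hit
  → r_3 = 1.9514
beam 4: φ=270°, α=240°
  direction (-0.5000, -0.8660); cell (2,1); t to first gridline: x 1.3800, y 0.4388 (then +2.0000 / +1.1547)
    (2,0) via y @ 0.4388  # hit
  → r_4 = 0.4388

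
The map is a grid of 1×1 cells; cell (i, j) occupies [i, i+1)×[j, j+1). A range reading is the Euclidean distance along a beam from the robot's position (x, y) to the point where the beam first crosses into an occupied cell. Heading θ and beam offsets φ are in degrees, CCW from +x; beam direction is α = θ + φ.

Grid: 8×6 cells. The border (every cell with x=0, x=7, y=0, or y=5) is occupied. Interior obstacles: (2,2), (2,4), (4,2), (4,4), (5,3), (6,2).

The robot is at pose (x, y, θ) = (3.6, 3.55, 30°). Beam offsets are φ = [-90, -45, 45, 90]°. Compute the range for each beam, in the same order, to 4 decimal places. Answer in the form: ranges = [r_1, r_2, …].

ranges = [0.8000, 1.4494, 1.5012, 1.2000]

beam 1: φ=-90°, α=300°
  direction (0.5000, -0.8660); cell (3,3); t to first gridline: x 0.8000, y 0.6351 (then +2.0000 / +1.1547)
    (3,2) via y @ 0.6351
    (4,2) via x @ 0.8000  # hit
  → r_1 = 0.8000
beam 2: φ=-45°, α=345°
  direction (0.9659, -0.2588); cell (3,3); t to first gridline: x 0.4141, y 2.1250 (then +1.0353 / +3.8637)
    (4,3) via x @ 0.4141
    (5,3) via x @ 1.4494  # hit
  → r_2 = 1.4494
beam 3: φ=45°, α=75°
  direction (0.2588, 0.9659); cell (3,3); t to first gridline: x 1.5455, y 0.4659 (then +3.8637 / +1.0353)
    (3,4) via y @ 0.4659
    (3,5) via y @ 1.5012  # hit
  → r_3 = 1.5012
beam 4: φ=90°, α=120°
  direction (-0.5000, 0.8660); cell (3,3); t to first gridline: x 1.2000, y 0.5196 (then +2.0000 / +1.1547)
    (3,4) via y @ 0.5196
    (2,4) via x @ 1.2000  # hit
  → r_4 = 1.2000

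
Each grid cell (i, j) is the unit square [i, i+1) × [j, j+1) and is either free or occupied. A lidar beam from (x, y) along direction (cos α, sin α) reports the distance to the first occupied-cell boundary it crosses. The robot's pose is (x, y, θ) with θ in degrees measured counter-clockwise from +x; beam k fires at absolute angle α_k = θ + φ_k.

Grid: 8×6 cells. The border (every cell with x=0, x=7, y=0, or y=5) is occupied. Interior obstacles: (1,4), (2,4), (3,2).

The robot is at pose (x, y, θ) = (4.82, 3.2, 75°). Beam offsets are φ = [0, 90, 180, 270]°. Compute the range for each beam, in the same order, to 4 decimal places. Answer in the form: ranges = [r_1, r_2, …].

ranges = [1.8635, 3.0910, 2.2776, 2.2569]

beam 1: φ=0°, α=75°
  direction (0.2588, 0.9659); cell (4,3); t to first gridline: x 0.6955, y 0.8282 (then +3.8637 / +1.0353)
    (5,3) via x @ 0.6955
    (5,4) via y @ 0.8282
    (5,5) via y @ 1.8635  # hit
  → r_1 = 1.8635
beam 2: φ=90°, α=165°
  direction (-0.9659, 0.2588); cell (4,3); t to first gridline: x 0.8489, y 3.0910 (then +1.0353 / +3.8637)
    (3,3) via x @ 0.8489
    (2,3) via x @ 1.8842
    (1,3) via x @ 2.9195
    (1,4) via y @ 3.0910  # hit
  → r_2 = 3.0910
beam 3: φ=180°, α=255°
  direction (-0.2588, -0.9659); cell (4,3); t to first gridline: x 3.1682, y 0.2071 (then +3.8637 / +1.0353)
    (4,2) via y @ 0.2071
    (4,1) via y @ 1.2423
    (4,0) via y @ 2.2776  # hit
  → r_3 = 2.2776
beam 4: φ=270°, α=345°
  direction (0.9659, -0.2588); cell (4,3); t to first gridline: x 0.1863, y 0.7727 (then +1.0353 / +3.8637)
    (5,3) via x @ 0.1863
    (5,2) via y @ 0.7727
    (6,2) via x @ 1.2216
    (7,2) via x @ 2.2569  # hit
  → r_4 = 2.2569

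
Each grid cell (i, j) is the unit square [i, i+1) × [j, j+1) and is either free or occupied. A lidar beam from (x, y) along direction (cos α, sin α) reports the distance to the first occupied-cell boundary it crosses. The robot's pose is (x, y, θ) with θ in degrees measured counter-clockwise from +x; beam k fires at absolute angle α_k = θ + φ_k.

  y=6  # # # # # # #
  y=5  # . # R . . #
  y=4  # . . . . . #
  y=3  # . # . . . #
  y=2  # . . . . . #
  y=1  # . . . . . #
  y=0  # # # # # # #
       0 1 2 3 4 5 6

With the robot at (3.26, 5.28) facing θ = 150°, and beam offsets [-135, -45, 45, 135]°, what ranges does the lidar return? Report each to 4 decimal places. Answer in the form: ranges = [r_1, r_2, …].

beam 1: φ=-135°, α=15°
  cosα=0.9659 sinα=0.2588 | (3,5) | tMaxX 0.7661 tMaxY 2.7819 | tΔX 1.0353 tΔY 3.8637
    t=0.7661 [x] (4,5)
    t=1.8014 [x] (5,5)
    t=2.7819 [y] (5,6) — stop
  → r_1 = 2.7819
beam 2: φ=-45°, α=105°
  cosα=-0.2588 sinα=0.9659 | (3,5) | tMaxX 1.0046 tMaxY 0.7454 | tΔX 3.8637 tΔY 1.0353
    t=0.7454 [y] (3,6) — stop
  → r_2 = 0.7454
beam 3: φ=45°, α=195°
  cosα=-0.9659 sinα=-0.2588 | (3,5) | tMaxX 0.2692 tMaxY 1.0818 | tΔX 1.0353 tΔY 3.8637
    t=0.2692 [x] (2,5) — stop
  → r_3 = 0.2692
beam 4: φ=135°, α=285°
  cosα=0.2588 sinα=-0.9659 | (3,5) | tMaxX 2.8591 tMaxY 0.2899 | tΔX 3.8637 tΔY 1.0353
    t=0.2899 [y] (3,4)
    t=1.3252 [y] (3,3)
    t=2.3604 [y] (3,2)
    t=2.8591 [x] (4,2)
    t=3.3957 [y] (4,1)
    t=4.4310 [y] (4,0) — stop
  → r_4 = 4.4310

ranges = [2.7819, 0.7454, 0.2692, 4.4310]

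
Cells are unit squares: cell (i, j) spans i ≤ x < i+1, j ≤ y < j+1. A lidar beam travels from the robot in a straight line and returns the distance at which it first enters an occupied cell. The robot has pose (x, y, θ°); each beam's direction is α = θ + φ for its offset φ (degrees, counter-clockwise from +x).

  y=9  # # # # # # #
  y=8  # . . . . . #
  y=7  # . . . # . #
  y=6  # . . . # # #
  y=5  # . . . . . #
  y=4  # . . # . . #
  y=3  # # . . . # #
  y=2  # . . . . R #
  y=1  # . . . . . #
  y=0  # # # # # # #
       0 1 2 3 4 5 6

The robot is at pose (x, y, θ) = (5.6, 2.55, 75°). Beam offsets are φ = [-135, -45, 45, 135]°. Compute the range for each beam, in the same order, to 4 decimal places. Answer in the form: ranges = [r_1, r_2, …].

ranges = [0.8000, 0.4619, 0.5196, 3.1000]

beam 1: φ=-135°, α=300°
  dir = (cos 300°, sin 300°) = (0.5000, -0.8660); from cell (5,2)
  next x-line at t=0.8000, next y-line at t=0.6351; Δt_x=2.0000, Δt_y=1.1547
    y: enter (5,1) at t=0.6351
    x: enter (6,1) at t=0.8000 ← occupied
  → r_1 = 0.8000
beam 2: φ=-45°, α=30°
  dir = (cos 30°, sin 30°) = (0.8660, 0.5000); from cell (5,2)
  next x-line at t=0.4619, next y-line at t=0.9000; Δt_x=1.1547, Δt_y=2.0000
    x: enter (6,2) at t=0.4619 ← occupied
  → r_2 = 0.4619
beam 3: φ=45°, α=120°
  dir = (cos 120°, sin 120°) = (-0.5000, 0.8660); from cell (5,2)
  next x-line at t=1.2000, next y-line at t=0.5196; Δt_x=2.0000, Δt_y=1.1547
    y: enter (5,3) at t=0.5196 ← occupied
  → r_3 = 0.5196
beam 4: φ=135°, α=210°
  dir = (cos 210°, sin 210°) = (-0.8660, -0.5000); from cell (5,2)
  next x-line at t=0.6928, next y-line at t=1.1000; Δt_x=1.1547, Δt_y=2.0000
    x: enter (4,2) at t=0.6928
    y: enter (4,1) at t=1.1000
    x: enter (3,1) at t=1.8475
    x: enter (2,1) at t=3.0022
    y: enter (2,0) at t=3.1000 ← occupied
  → r_4 = 3.1000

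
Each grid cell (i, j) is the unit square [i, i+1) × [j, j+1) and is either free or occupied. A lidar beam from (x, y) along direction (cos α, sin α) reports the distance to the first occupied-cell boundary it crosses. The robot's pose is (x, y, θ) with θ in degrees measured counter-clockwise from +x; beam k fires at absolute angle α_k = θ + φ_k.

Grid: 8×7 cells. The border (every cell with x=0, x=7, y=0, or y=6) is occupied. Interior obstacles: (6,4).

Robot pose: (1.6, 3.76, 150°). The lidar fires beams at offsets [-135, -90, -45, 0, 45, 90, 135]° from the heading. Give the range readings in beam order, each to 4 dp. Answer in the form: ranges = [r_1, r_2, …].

beam 1: φ=-135°, α=15°
  cosα=0.9659 sinα=0.2588 | (1,3) | tMaxX 0.4141 tMaxY 0.9273 | tΔX 1.0353 tΔY 3.8637
    t=0.4141 [x] (2,3)
    t=0.9273 [y] (2,4)
    t=1.4494 [x] (3,4)
    t=2.4847 [x] (4,4)
    t=3.5199 [x] (5,4)
    t=4.5552 [x] (6,4) — stop
  → r_1 = 4.5552
beam 2: φ=-90°, α=60°
  cosα=0.5000 sinα=0.8660 | (1,3) | tMaxX 0.8000 tMaxY 0.2771 | tΔX 2.0000 tΔY 1.1547
    t=0.2771 [y] (1,4)
    t=0.8000 [x] (2,4)
    t=1.4318 [y] (2,5)
    t=2.5865 [y] (2,6) — stop
  → r_2 = 2.5865
beam 3: φ=-45°, α=105°
  cosα=-0.2588 sinα=0.9659 | (1,3) | tMaxX 2.3182 tMaxY 0.2485 | tΔX 3.8637 tΔY 1.0353
    t=0.2485 [y] (1,4)
    t=1.2837 [y] (1,5)
    t=2.3182 [x] (0,5) — stop
  → r_3 = 2.3182
beam 4: φ=0°, α=150°
  cosα=-0.8660 sinα=0.5000 | (1,3) | tMaxX 0.6928 tMaxY 0.4800 | tΔX 1.1547 tΔY 2.0000
    t=0.4800 [y] (1,4)
    t=0.6928 [x] (0,4) — stop
  → r_4 = 0.6928
beam 5: φ=45°, α=195°
  cosα=-0.9659 sinα=-0.2588 | (1,3) | tMaxX 0.6212 tMaxY 2.9364 | tΔX 1.0353 tΔY 3.8637
    t=0.6212 [x] (0,3) — stop
  → r_5 = 0.6212
beam 6: φ=90°, α=240°
  cosα=-0.5000 sinα=-0.8660 | (1,3) | tMaxX 1.2000 tMaxY 0.8776 | tΔX 2.0000 tΔY 1.1547
    t=0.8776 [y] (1,2)
    t=1.2000 [x] (0,2) — stop
  → r_6 = 1.2000
beam 7: φ=135°, α=285°
  cosα=0.2588 sinα=-0.9659 | (1,3) | tMaxX 1.5455 tMaxY 0.7868 | tΔX 3.8637 tΔY 1.0353
    t=0.7868 [y] (1,2)
    t=1.5455 [x] (2,2)
    t=1.8221 [y] (2,1)
    t=2.8574 [y] (2,0) — stop
  → r_7 = 2.8574

ranges = [4.5552, 2.5865, 2.3182, 0.6928, 0.6212, 1.2000, 2.8574]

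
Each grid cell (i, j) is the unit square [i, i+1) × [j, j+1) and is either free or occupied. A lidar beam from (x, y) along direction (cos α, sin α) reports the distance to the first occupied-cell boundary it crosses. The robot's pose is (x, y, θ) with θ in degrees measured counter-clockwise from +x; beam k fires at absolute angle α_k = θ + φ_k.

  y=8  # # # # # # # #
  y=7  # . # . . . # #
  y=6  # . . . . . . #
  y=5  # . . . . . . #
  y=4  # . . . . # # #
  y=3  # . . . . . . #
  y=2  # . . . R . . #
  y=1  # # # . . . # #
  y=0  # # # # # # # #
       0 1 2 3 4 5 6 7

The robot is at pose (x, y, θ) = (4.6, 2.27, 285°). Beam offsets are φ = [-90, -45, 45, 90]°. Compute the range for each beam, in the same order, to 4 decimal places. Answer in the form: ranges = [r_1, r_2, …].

ranges = [1.6564, 1.4665, 1.6166, 2.4847]

beam 1: φ=-90°, α=195°
  dir = (cos 195°, sin 195°) = (-0.9659, -0.2588); from cell (4,2)
  next x-line at t=0.6212, next y-line at t=1.0432; Δt_x=1.0353, Δt_y=3.8637
    x: enter (3,2) at t=0.6212
    y: enter (3,1) at t=1.0432
    x: enter (2,1) at t=1.6564 ← occupied
  → r_1 = 1.6564
beam 2: φ=-45°, α=240°
  dir = (cos 240°, sin 240°) = (-0.5000, -0.8660); from cell (4,2)
  next x-line at t=1.2000, next y-line at t=0.3118; Δt_x=2.0000, Δt_y=1.1547
    y: enter (4,1) at t=0.3118
    x: enter (3,1) at t=1.2000
    y: enter (3,0) at t=1.4665 ← occupied
  → r_2 = 1.4665
beam 3: φ=45°, α=330°
  dir = (cos 330°, sin 330°) = (0.8660, -0.5000); from cell (4,2)
  next x-line at t=0.4619, next y-line at t=0.5400; Δt_x=1.1547, Δt_y=2.0000
    x: enter (5,2) at t=0.4619
    y: enter (5,1) at t=0.5400
    x: enter (6,1) at t=1.6166 ← occupied
  → r_3 = 1.6166
beam 4: φ=90°, α=15°
  dir = (cos 15°, sin 15°) = (0.9659, 0.2588); from cell (4,2)
  next x-line at t=0.4141, next y-line at t=2.8205; Δt_x=1.0353, Δt_y=3.8637
    x: enter (5,2) at t=0.4141
    x: enter (6,2) at t=1.4494
    x: enter (7,2) at t=2.4847 ← occupied
  → r_4 = 2.4847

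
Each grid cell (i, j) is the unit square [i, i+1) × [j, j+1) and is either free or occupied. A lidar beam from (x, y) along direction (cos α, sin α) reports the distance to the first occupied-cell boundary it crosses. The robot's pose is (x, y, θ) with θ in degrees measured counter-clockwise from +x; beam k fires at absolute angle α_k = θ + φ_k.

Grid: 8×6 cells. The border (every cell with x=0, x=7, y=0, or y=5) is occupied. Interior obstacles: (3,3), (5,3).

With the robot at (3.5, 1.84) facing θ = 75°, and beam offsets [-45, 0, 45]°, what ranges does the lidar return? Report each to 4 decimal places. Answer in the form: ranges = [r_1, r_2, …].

beam 1: φ=-45°, α=30°
  d=(0.8660,0.5000)  start (3,1)  tX=0.5774 tY=0.3200  stride 1/|dx|=1.1547 1/|dy|=2.0000
    cross y-line → (3,2), t=0.3200
    cross x-line → (4,2), t=0.5774
    cross x-line → (5,2), t=1.7321
    cross y-line → (5,3), t=2.3200 (wall)
  → r_1 = 2.3200
beam 2: φ=0°, α=75°
  d=(0.2588,0.9659)  start (3,1)  tX=1.9319 tY=0.1656  stride 1/|dx|=3.8637 1/|dy|=1.0353
    cross y-line → (3,2), t=0.1656
    cross y-line → (3,3), t=1.2009 (wall)
  → r_2 = 1.2009
beam 3: φ=45°, α=120°
  d=(-0.5000,0.8660)  start (3,1)  tX=1.0000 tY=0.1848  stride 1/|dx|=2.0000 1/|dy|=1.1547
    cross y-line → (3,2), t=0.1848
    cross x-line → (2,2), t=1.0000
    cross y-line → (2,3), t=1.3395
    cross y-line → (2,4), t=2.4942
    cross x-line → (1,4), t=3.0000
    cross y-line → (1,5), t=3.6489 (wall)
  → r_3 = 3.6489

ranges = [2.3200, 1.2009, 3.6489]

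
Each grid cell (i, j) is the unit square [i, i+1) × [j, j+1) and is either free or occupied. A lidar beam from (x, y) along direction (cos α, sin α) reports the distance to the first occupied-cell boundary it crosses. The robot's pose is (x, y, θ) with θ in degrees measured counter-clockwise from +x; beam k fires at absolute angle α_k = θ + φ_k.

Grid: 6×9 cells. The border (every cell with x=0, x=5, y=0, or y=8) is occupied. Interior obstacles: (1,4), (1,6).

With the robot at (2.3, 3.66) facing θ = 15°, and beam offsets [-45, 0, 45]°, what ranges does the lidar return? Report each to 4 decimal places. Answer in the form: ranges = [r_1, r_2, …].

beam 1: φ=-45°, α=330°
  d=(0.8660,-0.5000)  start (2,3)  tX=0.8083 tY=1.3200  stride 1/|dx|=1.1547 1/|dy|=2.0000
    cross x-line → (3,3), t=0.8083
    cross y-line → (3,2), t=1.3200
    cross x-line → (4,2), t=1.9630
    cross x-line → (5,2), t=3.1177 (wall)
  → r_1 = 3.1177
beam 2: φ=0°, α=15°
  d=(0.9659,0.2588)  start (2,3)  tX=0.7247 tY=1.3137  stride 1/|dx|=1.0353 1/|dy|=3.8637
    cross x-line → (3,3), t=0.7247
    cross y-line → (3,4), t=1.3137
    cross x-line → (4,4), t=1.7600
    cross x-line → (5,4), t=2.7952 (wall)
  → r_2 = 2.7952
beam 3: φ=45°, α=60°
  d=(0.5000,0.8660)  start (2,3)  tX=1.4000 tY=0.3926  stride 1/|dx|=2.0000 1/|dy|=1.1547
    cross y-line → (2,4), t=0.3926
    cross x-line → (3,4), t=1.4000
    cross y-line → (3,5), t=1.5473
    cross y-line → (3,6), t=2.7020
    cross x-line → (4,6), t=3.4000
    cross y-line → (4,7), t=3.8567
    cross y-line → (4,8), t=5.0114 (wall)
  → r_3 = 5.0114

ranges = [3.1177, 2.7952, 5.0114]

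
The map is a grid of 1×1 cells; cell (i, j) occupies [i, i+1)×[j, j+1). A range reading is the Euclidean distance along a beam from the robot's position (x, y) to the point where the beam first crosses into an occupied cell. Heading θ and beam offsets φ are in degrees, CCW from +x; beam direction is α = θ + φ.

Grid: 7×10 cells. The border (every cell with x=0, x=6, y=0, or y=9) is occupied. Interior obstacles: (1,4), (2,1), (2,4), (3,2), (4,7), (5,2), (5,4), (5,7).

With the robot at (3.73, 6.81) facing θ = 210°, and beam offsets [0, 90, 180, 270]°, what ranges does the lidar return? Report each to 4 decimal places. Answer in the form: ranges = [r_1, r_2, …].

beam 1: φ=0°, α=210°
  cosα=-0.8660 sinα=-0.5000 | (3,6) | tMaxX 0.8429 tMaxY 1.6200 | tΔX 1.1547 tΔY 2.0000
    t=0.8429 [x] (2,6)
    t=1.6200 [y] (2,5)
    t=1.9976 [x] (1,5)
    t=3.1523 [x] (0,5) — stop
  → r_1 = 3.1523
beam 2: φ=90°, α=300°
  cosα=0.5000 sinα=-0.8660 | (3,6) | tMaxX 0.5400 tMaxY 0.9353 | tΔX 2.0000 tΔY 1.1547
    t=0.5400 [x] (4,6)
    t=0.9353 [y] (4,5)
    t=2.0900 [y] (4,4)
    t=2.5400 [x] (5,4) — stop
  → r_2 = 2.5400
beam 3: φ=180°, α=30°
  cosα=0.8660 sinα=0.5000 | (3,6) | tMaxX 0.3118 tMaxY 0.3800 | tΔX 1.1547 tΔY 2.0000
    t=0.3118 [x] (4,6)
    t=0.3800 [y] (4,7) — stop
  → r_3 = 0.3800
beam 4: φ=270°, α=120°
  cosα=-0.5000 sinα=0.8660 | (3,6) | tMaxX 1.4600 tMaxY 0.2194 | tΔX 2.0000 tΔY 1.1547
    t=0.2194 [y] (3,7)
    t=1.3741 [y] (3,8)
    t=1.4600 [x] (2,8)
    t=2.5288 [y] (2,9) — stop
  → r_4 = 2.5288

ranges = [3.1523, 2.5400, 0.3800, 2.5288]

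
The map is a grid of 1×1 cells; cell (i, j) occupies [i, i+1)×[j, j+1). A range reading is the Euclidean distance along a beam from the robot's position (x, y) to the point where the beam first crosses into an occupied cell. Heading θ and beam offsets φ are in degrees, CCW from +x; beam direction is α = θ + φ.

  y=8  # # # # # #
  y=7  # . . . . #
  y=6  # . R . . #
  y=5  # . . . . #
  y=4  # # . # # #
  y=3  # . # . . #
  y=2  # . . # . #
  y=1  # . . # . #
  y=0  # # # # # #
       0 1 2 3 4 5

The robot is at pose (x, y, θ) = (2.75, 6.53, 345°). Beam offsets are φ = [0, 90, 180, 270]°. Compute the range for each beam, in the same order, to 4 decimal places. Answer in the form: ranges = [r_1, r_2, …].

ranges = [2.3294, 1.5219, 1.8117, 2.6192]

beam 1: φ=0°, α=345°
  cosα=0.9659 sinα=-0.2588 | (2,6) | tMaxX 0.2588 tMaxY 2.0478 | tΔX 1.0353 tΔY 3.8637
    t=0.2588 [x] (3,6)
    t=1.2941 [x] (4,6)
    t=2.0478 [y] (4,5)
    t=2.3294 [x] (5,5) — stop
  → r_1 = 2.3294
beam 2: φ=90°, α=75°
  cosα=0.2588 sinα=0.9659 | (2,6) | tMaxX 0.9659 tMaxY 0.4866 | tΔX 3.8637 tΔY 1.0353
    t=0.4866 [y] (2,7)
    t=0.9659 [x] (3,7)
    t=1.5219 [y] (3,8) — stop
  → r_2 = 1.5219
beam 3: φ=180°, α=165°
  cosα=-0.9659 sinα=0.2588 | (2,6) | tMaxX 0.7765 tMaxY 1.8159 | tΔX 1.0353 tΔY 3.8637
    t=0.7765 [x] (1,6)
    t=1.8117 [x] (0,6) — stop
  → r_3 = 1.8117
beam 4: φ=270°, α=255°
  cosα=-0.2588 sinα=-0.9659 | (2,6) | tMaxX 2.8978 tMaxY 0.5487 | tΔX 3.8637 tΔY 1.0353
    t=0.5487 [y] (2,5)
    t=1.5840 [y] (2,4)
    t=2.6192 [y] (2,3) — stop
  → r_4 = 2.6192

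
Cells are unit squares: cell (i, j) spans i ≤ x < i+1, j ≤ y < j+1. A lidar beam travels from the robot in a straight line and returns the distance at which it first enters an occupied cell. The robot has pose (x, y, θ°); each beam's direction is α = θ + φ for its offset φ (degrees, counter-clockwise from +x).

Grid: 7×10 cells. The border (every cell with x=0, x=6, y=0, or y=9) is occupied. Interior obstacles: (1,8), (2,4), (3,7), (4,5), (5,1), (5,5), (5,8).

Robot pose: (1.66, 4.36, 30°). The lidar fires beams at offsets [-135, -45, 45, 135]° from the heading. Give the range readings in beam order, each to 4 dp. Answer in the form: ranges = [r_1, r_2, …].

beam 1: φ=-135°, α=255°
  d=(-0.2588,-0.9659)  start (1,4)  tX=2.5500 tY=0.3727  stride 1/|dx|=3.8637 1/|dy|=1.0353
    cross y-line → (1,3), t=0.3727
    cross y-line → (1,2), t=1.4080
    cross y-line → (1,1), t=2.4433
    cross x-line → (0,1), t=2.5500 (wall)
  → r_1 = 2.5500
beam 2: φ=-45°, α=345°
  d=(0.9659,-0.2588)  start (1,4)  tX=0.3520 tY=1.3909  stride 1/|dx|=1.0353 1/|dy|=3.8637
    cross x-line → (2,4), t=0.3520 (wall)
  → r_2 = 0.3520
beam 3: φ=45°, α=75°
  d=(0.2588,0.9659)  start (1,4)  tX=1.3137 tY=0.6626  stride 1/|dx|=3.8637 1/|dy|=1.0353
    cross y-line → (1,5), t=0.6626
    cross x-line → (2,5), t=1.3137
    cross y-line → (2,6), t=1.6979
    cross y-line → (2,7), t=2.7331
    cross y-line → (2,8), t=3.7684
    cross y-line → (2,9), t=4.8037 (wall)
  → r_3 = 4.8037
beam 4: φ=135°, α=165°
  d=(-0.9659,0.2588)  start (1,4)  tX=0.6833 tY=2.4728  stride 1/|dx|=1.0353 1/|dy|=3.8637
    cross x-line → (0,4), t=0.6833 (wall)
  → r_4 = 0.6833

ranges = [2.5500, 0.3520, 4.8037, 0.6833]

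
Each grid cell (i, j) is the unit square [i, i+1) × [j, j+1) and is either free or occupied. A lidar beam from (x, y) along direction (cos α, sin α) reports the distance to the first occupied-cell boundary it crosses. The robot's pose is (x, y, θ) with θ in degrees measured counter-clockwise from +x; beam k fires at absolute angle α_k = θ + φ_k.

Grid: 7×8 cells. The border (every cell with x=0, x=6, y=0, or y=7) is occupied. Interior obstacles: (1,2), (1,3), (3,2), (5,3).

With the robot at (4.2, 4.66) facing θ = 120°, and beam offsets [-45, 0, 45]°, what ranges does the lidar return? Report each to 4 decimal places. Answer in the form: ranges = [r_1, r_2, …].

ranges = [2.4225, 2.7020, 3.3129]

beam 1: φ=-45°, α=75°
  cosα=0.2588 sinα=0.9659 | (4,4) | tMaxX 3.0910 tMaxY 0.3520 | tΔX 3.8637 tΔY 1.0353
    t=0.3520 [y] (4,5)
    t=1.3873 [y] (4,6)
    t=2.4225 [y] (4,7) — stop
  → r_1 = 2.4225
beam 2: φ=0°, α=120°
  cosα=-0.5000 sinα=0.8660 | (4,4) | tMaxX 0.4000 tMaxY 0.3926 | tΔX 2.0000 tΔY 1.1547
    t=0.3926 [y] (4,5)
    t=0.4000 [x] (3,5)
    t=1.5473 [y] (3,6)
    t=2.4000 [x] (2,6)
    t=2.7020 [y] (2,7) — stop
  → r_2 = 2.7020
beam 3: φ=45°, α=165°
  cosα=-0.9659 sinα=0.2588 | (4,4) | tMaxX 0.2071 tMaxY 1.3137 | tΔX 1.0353 tΔY 3.8637
    t=0.2071 [x] (3,4)
    t=1.2423 [x] (2,4)
    t=1.3137 [y] (2,5)
    t=2.2776 [x] (1,5)
    t=3.3129 [x] (0,5) — stop
  → r_3 = 3.3129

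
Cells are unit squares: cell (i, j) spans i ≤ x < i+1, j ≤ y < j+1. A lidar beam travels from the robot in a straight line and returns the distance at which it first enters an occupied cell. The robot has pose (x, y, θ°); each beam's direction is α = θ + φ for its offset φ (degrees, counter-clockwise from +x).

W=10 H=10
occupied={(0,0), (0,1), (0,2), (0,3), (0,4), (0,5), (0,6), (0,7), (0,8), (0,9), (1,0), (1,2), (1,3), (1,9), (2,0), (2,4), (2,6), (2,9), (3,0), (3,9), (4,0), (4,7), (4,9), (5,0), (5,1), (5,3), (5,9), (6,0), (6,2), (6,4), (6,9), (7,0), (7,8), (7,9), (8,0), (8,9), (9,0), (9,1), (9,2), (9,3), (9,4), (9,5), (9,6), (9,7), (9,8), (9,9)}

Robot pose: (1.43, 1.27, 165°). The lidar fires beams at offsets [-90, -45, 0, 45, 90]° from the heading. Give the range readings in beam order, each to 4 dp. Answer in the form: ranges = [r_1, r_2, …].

beam 1: φ=-90°, α=75°
  dir = (cos 75°, sin 75°) = (0.2588, 0.9659); from cell (1,1)
  next x-line at t=2.2023, next y-line at t=0.7558; Δt_x=3.8637, Δt_y=1.0353
    y: enter (1,2) at t=0.7558 ← occupied
  → r_1 = 0.7558
beam 2: φ=-45°, α=120°
  dir = (cos 120°, sin 120°) = (-0.5000, 0.8660); from cell (1,1)
  next x-line at t=0.8600, next y-line at t=0.8429; Δt_x=2.0000, Δt_y=1.1547
    y: enter (1,2) at t=0.8429 ← occupied
  → r_2 = 0.8429
beam 3: φ=0°, α=165°
  dir = (cos 165°, sin 165°) = (-0.9659, 0.2588); from cell (1,1)
  next x-line at t=0.4452, next y-line at t=2.8205; Δt_x=1.0353, Δt_y=3.8637
    x: enter (0,1) at t=0.4452 ← occupied
  → r_3 = 0.4452
beam 4: φ=45°, α=210°
  dir = (cos 210°, sin 210°) = (-0.8660, -0.5000); from cell (1,1)
  next x-line at t=0.4965, next y-line at t=0.5400; Δt_x=1.1547, Δt_y=2.0000
    x: enter (0,1) at t=0.4965 ← occupied
  → r_4 = 0.4965
beam 5: φ=90°, α=255°
  dir = (cos 255°, sin 255°) = (-0.2588, -0.9659); from cell (1,1)
  next x-line at t=1.6614, next y-line at t=0.2795; Δt_x=3.8637, Δt_y=1.0353
    y: enter (1,0) at t=0.2795 ← occupied
  → r_5 = 0.2795

ranges = [0.7558, 0.8429, 0.4452, 0.4965, 0.2795]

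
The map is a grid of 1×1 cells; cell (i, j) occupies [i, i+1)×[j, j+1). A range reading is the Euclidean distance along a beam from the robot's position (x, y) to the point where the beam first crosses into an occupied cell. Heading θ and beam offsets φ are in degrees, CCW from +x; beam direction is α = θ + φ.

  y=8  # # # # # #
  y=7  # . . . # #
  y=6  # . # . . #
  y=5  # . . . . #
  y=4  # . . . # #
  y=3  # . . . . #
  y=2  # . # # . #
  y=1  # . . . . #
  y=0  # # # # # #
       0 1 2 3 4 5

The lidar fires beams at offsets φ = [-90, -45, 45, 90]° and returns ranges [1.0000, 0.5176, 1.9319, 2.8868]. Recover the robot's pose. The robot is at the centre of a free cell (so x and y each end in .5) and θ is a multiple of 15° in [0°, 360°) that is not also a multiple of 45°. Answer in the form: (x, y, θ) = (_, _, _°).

Candidates: 23 free-cell centres × 16 headings = 368 poses. Raycast each; keep the one whose scan matches to 4 dp.
  (1.5, 2.5, 210°): beam 3 = 1.5529 ≠ 1.9319 ✗
  (3.5, 3.5, 345°): beam 1 = 0.5176 ≠ 1.0000 ✗
  (2.5, 3.5, 165°): beam 1 = 4.6587 ≠ 1.0000 ✗
  (1.5, 5.5, 300°): beam 1 = 0.5774 ≠ 1.0000 ✗
  (4.5, 1.5, 210°): beam 2 = 1.9319 ≠ 0.5176 ✗
  …
  (1.5, 5.5, 210°): r_1=1.0000, r_2=0.5176, r_3=1.9319, r_4=2.8868 — all match ✓
Unique over the lattice → pose = (1.5, 5.5, 210°).

(x, y, θ) = (1.5, 5.5, 210°)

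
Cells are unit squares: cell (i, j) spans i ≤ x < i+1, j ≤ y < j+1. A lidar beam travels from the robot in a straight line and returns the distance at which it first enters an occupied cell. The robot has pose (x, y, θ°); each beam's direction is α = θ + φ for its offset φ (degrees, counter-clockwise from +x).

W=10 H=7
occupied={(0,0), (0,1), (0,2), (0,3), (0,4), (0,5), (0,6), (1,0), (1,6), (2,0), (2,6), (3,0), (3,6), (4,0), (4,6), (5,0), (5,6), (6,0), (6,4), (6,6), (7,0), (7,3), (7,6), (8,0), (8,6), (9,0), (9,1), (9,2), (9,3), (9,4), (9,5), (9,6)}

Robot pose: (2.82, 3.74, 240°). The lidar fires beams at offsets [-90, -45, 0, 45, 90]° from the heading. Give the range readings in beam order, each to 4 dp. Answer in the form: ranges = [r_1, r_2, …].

ranges = [2.1016, 1.8842, 3.1639, 2.8367, 5.4800]

beam 1: φ=-90°, α=150°
  cosα=-0.8660 sinα=0.5000 | (2,3) | tMaxX 0.9469 tMaxY 0.5200 | tΔX 1.1547 tΔY 2.0000
    t=0.5200 [y] (2,4)
    t=0.9469 [x] (1,4)
    t=2.1016 [x] (0,4) — stop
  → r_1 = 2.1016
beam 2: φ=-45°, α=195°
  cosα=-0.9659 sinα=-0.2588 | (2,3) | tMaxX 0.8489 tMaxY 2.8591 | tΔX 1.0353 tΔY 3.8637
    t=0.8489 [x] (1,3)
    t=1.8842 [x] (0,3) — stop
  → r_2 = 1.8842
beam 3: φ=0°, α=240°
  cosα=-0.5000 sinα=-0.8660 | (2,3) | tMaxX 1.6400 tMaxY 0.8545 | tΔX 2.0000 tΔY 1.1547
    t=0.8545 [y] (2,2)
    t=1.6400 [x] (1,2)
    t=2.0092 [y] (1,1)
    t=3.1639 [y] (1,0) — stop
  → r_3 = 3.1639
beam 4: φ=45°, α=285°
  cosα=0.2588 sinα=-0.9659 | (2,3) | tMaxX 0.6955 tMaxY 0.7661 | tΔX 3.8637 tΔY 1.0353
    t=0.6955 [x] (3,3)
    t=0.7661 [y] (3,2)
    t=1.8014 [y] (3,1)
    t=2.8367 [y] (3,0) — stop
  → r_4 = 2.8367
beam 5: φ=90°, α=330°
  cosα=0.8660 sinα=-0.5000 | (2,3) | tMaxX 0.2078 tMaxY 1.4800 | tΔX 1.1547 tΔY 2.0000
    t=0.2078 [x] (3,3)
    t=1.3625 [x] (4,3)
    t=1.4800 [y] (4,2)
    t=2.5172 [x] (5,2)
    t=3.4800 [y] (5,1)
    t=3.6719 [x] (6,1)
    t=4.8266 [x] (7,1)
    t=5.4800 [y] (7,0) — stop
  → r_5 = 5.4800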